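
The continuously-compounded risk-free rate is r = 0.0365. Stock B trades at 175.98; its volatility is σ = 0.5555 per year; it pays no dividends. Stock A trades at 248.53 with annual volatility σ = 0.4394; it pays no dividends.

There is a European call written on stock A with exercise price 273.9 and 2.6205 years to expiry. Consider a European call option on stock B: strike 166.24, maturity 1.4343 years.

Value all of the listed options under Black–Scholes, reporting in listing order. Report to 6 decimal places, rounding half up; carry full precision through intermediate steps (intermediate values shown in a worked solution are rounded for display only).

[stock A call K=273.9]
σ√T = 0.4394·√2.6205 = 0.711299
d₁ = (ln(S/K) + (r+σ²/2)T) / (σ√T) = (ln(248.53/273.9) + (0.0365+0.4394²/2)·2.6205) / 0.711299 = (-0.097200 + 0.348621) / 0.711299 = 0.353469
d₂ = d₁ − σ√T = 0.353469 − 0.711299 = -0.357830
e^{−rT} = 0.908784
N(d₁) = 0.638131,  N(d₂) = 0.360235
price = S·N(d₁) − K·e^{−rT}·N(d₂) = 158.594797 − 89.668231 = 68.926566
[stock B call K=166.24]
σ√T = 0.5555·√1.4343 = 0.665279
d₁ = (ln(S/K) + (r+σ²/2)T) / (σ√T) = (ln(175.98/166.24) + (0.0365+0.5555²/2)·1.4343) / 0.665279 = (0.056938 + 0.273650) / 0.665279 = 0.496916
d₂ = d₁ − σ√T = 0.496916 − 0.665279 = -0.168363
e^{−rT} = 0.948995
N(d₁) = 0.690376,  N(d₂) = 0.433149
price = S·N(d₁) − K·e^{−rT}·N(d₂) = 121.492356 − 68.333941 = 53.158414

price(stock A call K=273.9) = 68.926566
price(stock B call K=166.24) = 53.158414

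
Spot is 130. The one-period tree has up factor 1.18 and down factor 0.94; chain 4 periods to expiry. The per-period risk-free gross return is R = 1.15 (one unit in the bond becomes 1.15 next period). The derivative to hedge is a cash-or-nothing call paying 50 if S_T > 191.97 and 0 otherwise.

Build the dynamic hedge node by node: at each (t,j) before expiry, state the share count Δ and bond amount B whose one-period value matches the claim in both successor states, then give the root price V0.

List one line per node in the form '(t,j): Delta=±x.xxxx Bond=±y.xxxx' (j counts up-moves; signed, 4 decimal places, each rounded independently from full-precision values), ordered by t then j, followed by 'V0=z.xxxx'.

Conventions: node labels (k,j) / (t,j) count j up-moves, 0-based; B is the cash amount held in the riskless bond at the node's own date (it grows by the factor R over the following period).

Since d<R<u, set p* = (R−d)/(u−d) = 0.8750; price each node as the discounted p*-expectation of its children.
Expiry values: V(4,0)=0.0000, V(4,1)=0.0000, V(4,2)=0.0000, V(4,3)=50.0000, V(4,4)=50.0000
Node (3,0) S=107.9759: V=(p*·0.0000+(1−p*)·0.0000)/1.15=0.0000; Δ=(0.0000−0.0000)/(127.4116−101.4974)=0.0000; B=V−Δ·S=0.0000
Node (3,1) S=135.5442: V=(p*·0.0000+(1−p*)·0.0000)/1.15=0.0000; Δ=(0.0000−0.0000)/(159.9422−127.4116)=0.0000; B=V−Δ·S=0.0000
Node (3,2) S=170.1513: V=(p*·50.0000+(1−p*)·0.0000)/1.15=38.0435; Δ=(50.0000−0.0000)/(200.7785−159.9422)=1.2244; B=V−Δ·S=-170.2899
Node (3,3) S=213.5942: V=(p*·50.0000+(1−p*)·50.0000)/1.15=43.4783; Δ=(50.0000−50.0000)/(252.0411−200.7785)=0.0000; B=V−Δ·S=43.4783
Node (2,0) S=114.8680: V=(p*·0.0000+(1−p*)·0.0000)/1.15=0.0000; Δ=(0.0000−0.0000)/(135.5442−107.9759)=0.0000; B=V−Δ·S=0.0000
Node (2,1) S=144.1960: V=(p*·38.0435+(1−p*)·0.0000)/1.15=28.9461; Δ=(38.0435−0.0000)/(170.1513−135.5442)=1.0993; B=V−Δ·S=-129.5684
Node (2,2) S=181.0120: V=(p*·43.4783+(1−p*)·38.0435)/1.15=37.2164; Δ=(43.4783−38.0435)/(213.5942−170.1513)=0.1251; B=V−Δ·S=14.5715
Node (1,0) S=122.2000: V=(p*·28.9461+(1−p*)·0.0000)/1.15=22.0242; Δ=(28.9461−0.0000)/(144.1960−114.8680)=0.9870; B=V−Δ·S=-98.5846
Node (1,1) S=153.4000: V=(p*·37.2164+(1−p*)·28.9461)/1.15=31.4632; Δ=(37.2164−28.9461)/(181.0120−144.1960)=0.2246; B=V−Δ·S=-2.9965
Node (0,0) S=130.0000: V=(p*·31.4632+(1−p*)·22.0242)/1.15=26.3333; Δ=(31.4632−22.0242)/(153.4000−122.2000)=0.3025; B=V−Δ·S=-12.9957
Check: Δ(0,0)·S0 + B(0,0) = 26.3333 = V0.

(0,0): Delta=0.3025 Bond=-12.9957
(1,0): Delta=0.9870 Bond=-98.5846
(1,1): Delta=0.2246 Bond=-2.9965
(2,0): Delta=0.0000 Bond=0.0000
(2,1): Delta=1.0993 Bond=-129.5684
(2,2): Delta=0.1251 Bond=14.5715
(3,0): Delta=0.0000 Bond=0.0000
(3,1): Delta=0.0000 Bond=0.0000
(3,2): Delta=1.2244 Bond=-170.2899
(3,3): Delta=0.0000 Bond=43.4783
V0=26.3333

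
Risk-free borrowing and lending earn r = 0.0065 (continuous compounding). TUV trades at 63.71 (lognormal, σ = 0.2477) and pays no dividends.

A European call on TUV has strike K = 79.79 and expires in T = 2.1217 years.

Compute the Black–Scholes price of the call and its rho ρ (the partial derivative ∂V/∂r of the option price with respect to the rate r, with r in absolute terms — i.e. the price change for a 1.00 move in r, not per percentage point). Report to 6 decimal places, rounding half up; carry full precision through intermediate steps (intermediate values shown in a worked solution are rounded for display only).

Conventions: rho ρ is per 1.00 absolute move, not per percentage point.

σ√T = 0.2477·√2.1217 = 0.360801
d₁ = (ln(S/K) + (r+σ²/2)T) / (σ√T) = (ln(63.71/79.79) + (0.0065+0.2477²/2)·2.1217) / 0.360801 = (-0.225057 + 0.078880) / 0.360801 = -0.405145
d₂ = d₁ − σ√T = -0.405145 − 0.360801 = -0.765946
e^{−rT} = 0.986304
N(d₁) = 0.342685,  N(d₂) = 0.221854
Call price V = S·N(d₁) − K·e^{−rT}·N(d₂) = 21.832489 − 17.459291 = 4.373198
ρ = K·T·e^{−rT}·N(d₂) = 37.043378

price = 4.373198
ρ = 37.043378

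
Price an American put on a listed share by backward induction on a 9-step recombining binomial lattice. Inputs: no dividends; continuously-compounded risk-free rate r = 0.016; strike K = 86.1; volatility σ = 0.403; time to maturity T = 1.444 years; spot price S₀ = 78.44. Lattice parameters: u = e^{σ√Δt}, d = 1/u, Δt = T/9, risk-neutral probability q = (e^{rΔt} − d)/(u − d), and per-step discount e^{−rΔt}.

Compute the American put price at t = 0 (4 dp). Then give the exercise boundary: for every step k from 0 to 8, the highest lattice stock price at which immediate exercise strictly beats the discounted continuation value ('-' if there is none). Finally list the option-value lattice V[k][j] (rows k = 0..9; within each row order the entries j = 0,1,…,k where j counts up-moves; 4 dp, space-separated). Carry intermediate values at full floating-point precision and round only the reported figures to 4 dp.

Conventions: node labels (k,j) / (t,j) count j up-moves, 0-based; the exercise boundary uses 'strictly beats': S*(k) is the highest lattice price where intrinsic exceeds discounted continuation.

Δt=0.16044  u=1.17518  d=0.85093  q=0.46766  discount=0.99744
step 9 (expiry): payoffs max(K−S,0) = 67.7520 60.7604 51.1046 37.7695 19.3529 0.0000 0.0000 0.0000 0.0000 0.0000
step 8: (k=8,j=0): S=21.5623, K−S=64.5377, hold=64.3170 ⇒ V=64.5377 exercise | (k=8,j=1): S=29.7786, K−S=56.3214, hold=56.1006 ⇒ V=56.3214 exercise | (k=8,j=2): S=41.1259, K−S=44.9741, hold=44.7533 ⇒ V=44.9741 exercise | (k=8,j=3): S=56.7972, K−S=29.3028, hold=29.0821 ⇒ V=29.3028 exercise | (k=8,j=4): S=78.4400, K−S=7.6600, hold=10.2760 ⇒ V=10.2760 continue | (k=8,j=5): S=108.3299, K−S=0.0000, hold=0.0000 ⇒ V=0.0000 continue | (k=8,j=6): S=149.6096, K−S=0.0000, hold=0.0000 ⇒ V=0.0000 continue | (k=8,j=7): S=206.6190, K−S=0.0000, hold=0.0000 ⇒ V=0.0000 continue | (k=8,j=8): S=285.3521, K−S=0.0000, hold=0.0000 ⇒ V=0.0000 continue  boundary S*=56.7972
step 7: (k=7,j=0): S=25.3396, K−S=60.7604, hold=60.5397 ⇒ V=60.7604 exercise | (k=7,j=1): S=34.9954, K−S=51.1046, hold=50.8839 ⇒ V=51.1046 exercise | (k=7,j=2): S=48.3305, K−S=37.7695, hold=37.5488 ⇒ V=37.7695 exercise | (k=7,j=3): S=66.7471, K−S=19.3529, hold=20.3524 ⇒ V=20.3524 continue | (k=7,j=4): S=92.1813, K−S=0.0000, hold=5.4563 ⇒ V=5.4563 continue | (k=7,j=5): S=127.3075, K−S=0.0000, hold=0.0000 ⇒ V=0.0000 continue | (k=7,j=6): S=175.8186, K−S=0.0000, hold=0.0000 ⇒ V=0.0000 continue | (k=7,j=7): S=242.8151, K−S=0.0000, hold=0.0000 ⇒ V=0.0000 continue  boundary S*=48.3305
step 6: (k=6,j=0): S=29.7786, K−S=56.3214, hold=56.1006 ⇒ V=56.3214 exercise | (k=6,j=1): S=41.1259, K−S=44.9741, hold=44.7533 ⇒ V=44.9741 exercise | (k=6,j=2): S=56.7972, K−S=29.3028, hold=29.5483 ⇒ V=29.5483 continue | (k=6,j=3): S=78.4400, K−S=7.6600, hold=13.3518 ⇒ V=13.3518 continue | (k=6,j=4): S=108.3299, K−S=0.0000, hold=2.8972 ⇒ V=2.8972 continue | (k=6,j=5): S=149.6096, K−S=0.0000, hold=0.0000 ⇒ V=0.0000 continue | (k=6,j=6): S=206.6190, K−S=0.0000, hold=0.0000 ⇒ V=0.0000 continue  boundary S*=41.1259
step 5: (k=5,j=0): S=34.9954, K−S=51.1046, hold=50.8839 ⇒ V=51.1046 exercise | (k=5,j=1): S=48.3305, K−S=37.7695, hold=37.6633 ⇒ V=37.7695 exercise | (k=5,j=2): S=66.7471, K−S=19.3529, hold=21.9175 ⇒ V=21.9175 continue | (k=5,j=3): S=92.1813, K−S=0.0000, hold=8.4409 ⇒ V=8.4409 continue | (k=5,j=4): S=127.3075, K−S=0.0000, hold=1.5383 ⇒ V=1.5383 continue | (k=5,j=5): S=175.8186, K−S=0.0000, hold=0.0000 ⇒ V=0.0000 continue  boundary S*=48.3305
step 4: (k=4,j=0): S=41.1259, K−S=44.9741, hold=44.7533 ⇒ V=44.9741 exercise | (k=4,j=1): S=56.7972, K−S=29.3028, hold=30.2784 ⇒ V=30.2784 continue | (k=4,j=2): S=78.4400, K−S=7.6600, hold=15.5750 ⇒ V=15.5750 continue | (k=4,j=3): S=108.3299, K−S=0.0000, hold=5.1995 ⇒ V=5.1995 continue | (k=4,j=4): S=149.6096, K−S=0.0000, hold=0.8168 ⇒ V=0.8168 continue  boundary S*=41.1259
step 3: (k=3,j=0): S=48.3305, K−S=37.7695, hold=38.0038 ⇒ V=38.0038 continue | (k=3,j=1): S=66.7471, K−S=19.3529, hold=23.3422 ⇒ V=23.3422 continue | (k=3,j=2): S=92.1813, K−S=0.0000, hold=10.6953 ⇒ V=10.6953 continue | (k=3,j=3): S=127.3075, K−S=0.0000, hold=3.1418 ⇒ V=3.1418 continue  boundary S*=-
step 2: (k=2,j=0): S=56.7972, K−S=29.3028, hold=31.0673 ⇒ V=31.0673 continue | (k=2,j=1): S=78.4400, K−S=7.6600, hold=17.3831 ⇒ V=17.3831 continue | (k=2,j=2): S=108.3299, K−S=0.0000, hold=7.1445 ⇒ V=7.1445 continue  boundary S*=-
step 1: (k=1,j=0): S=66.7471, K−S=19.3529, hold=24.6045 ⇒ V=24.6045 continue | (k=1,j=1): S=92.1813, K−S=0.0000, hold=12.5626 ⇒ V=12.5626 continue  boundary S*=-
step 0: (k=0,j=0): S=78.4400, K−S=7.6600, hold=18.9244 ⇒ V=18.9244 continue  boundary S*=-

price = 18.9244
boundary = - - - - 41.1259 48.3305 41.1259 48.3305 56.7972
tree:
18.9244
24.6045 12.5626
31.0673 17.3831 7.1445
38.0038 23.3422 10.6953 3.1418
44.9741 30.2784 15.5750 5.1995 0.8168
51.1046 37.7695 21.9175 8.4409 1.5383 0.0000
56.3214 44.9741 29.5483 13.3518 2.8972 0.0000 0.0000
60.7604 51.1046 37.7695 20.3524 5.4563 0.0000 0.0000 0.0000
64.5377 56.3214 44.9741 29.3028 10.2760 0.0000 0.0000 0.0000 0.0000
67.7520 60.7604 51.1046 37.7695 19.3529 0.0000 0.0000 0.0000 0.0000 0.0000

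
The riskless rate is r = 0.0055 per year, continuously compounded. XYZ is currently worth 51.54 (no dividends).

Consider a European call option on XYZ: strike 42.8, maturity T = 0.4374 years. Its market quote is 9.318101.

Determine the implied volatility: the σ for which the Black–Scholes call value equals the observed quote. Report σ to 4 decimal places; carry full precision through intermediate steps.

sigma = 0.2474

At σ = 0.2474 the Black–Scholes value reproduces the quote:
σ√T = 0.2474·√0.4374 = 0.163621
d₁ = (ln(S/K) + (r+σ²/2)T) / (σ√T) = (ln(51.54/42.8) + (0.0055+0.2474²/2)·0.4374) / 0.163621 = (0.185820 + 0.015792) / 0.163621 = 1.232187
d₂ = d₁ − σ√T = 1.232187 − 0.163621 = 1.068566
e^{−rT} = 0.997597
N(d₁) = 0.891060,  N(d₂) = 0.857367
V = S·N(d₁) − K·e^{−rT}·N(d₂) = 45.925254 − 36.607153 = 9.318101 (equal to the quote); since ∂V/∂σ > 0 for all σ, the implied volatility is unique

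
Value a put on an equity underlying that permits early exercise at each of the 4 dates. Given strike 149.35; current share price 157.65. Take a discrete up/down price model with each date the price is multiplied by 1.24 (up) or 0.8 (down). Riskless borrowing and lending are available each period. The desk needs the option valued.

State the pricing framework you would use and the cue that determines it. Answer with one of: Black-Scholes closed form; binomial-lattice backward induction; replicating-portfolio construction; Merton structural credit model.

Key observation: the put (strike 149.35 on spot 157.65) is American-style on a 4-step discrete price model, so the early-exercise decision at every node requires stepwise backward valuation — a closed form cannot price the exercise right.

framework: binomial-lattice backward induction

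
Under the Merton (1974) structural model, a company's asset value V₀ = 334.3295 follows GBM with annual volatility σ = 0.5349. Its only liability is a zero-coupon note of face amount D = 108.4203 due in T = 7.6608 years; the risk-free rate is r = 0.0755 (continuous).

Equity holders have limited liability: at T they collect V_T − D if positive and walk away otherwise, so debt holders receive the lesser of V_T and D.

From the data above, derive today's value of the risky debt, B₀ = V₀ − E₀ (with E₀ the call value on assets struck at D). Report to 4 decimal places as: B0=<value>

B0=49.8855

With assets at 334.3295 and a single debt payment of 108.4203 at 7.6608 years:
d₁ = [ln(V₀/D) + (r + σ²/2)T] / (σ√T)
   = [ln(334.3295/108.4203) + (0.0755 + 0.5·0.5349²)·7.6608] / (0.5349·√7.6608)
   = [1.126112 + 1.674337] / 1.480504 = 1.891550
d₂ = d₁ − σ√T = 1.891550 − 1.480504 = 0.411046
N(d₁) = 0.970725,  N(d₂) = 0.659481,  e^(−rT) = 0.560800
E₀ = V₀·N(d₁) − D·e^(−rT)·N(d₂)
   = 334.3295·0.970725 − 108.4203·0.560800·0.659481 = 284.444019
B₀ = V₀ − E₀ = 334.3295 − 284.444019 = 49.885481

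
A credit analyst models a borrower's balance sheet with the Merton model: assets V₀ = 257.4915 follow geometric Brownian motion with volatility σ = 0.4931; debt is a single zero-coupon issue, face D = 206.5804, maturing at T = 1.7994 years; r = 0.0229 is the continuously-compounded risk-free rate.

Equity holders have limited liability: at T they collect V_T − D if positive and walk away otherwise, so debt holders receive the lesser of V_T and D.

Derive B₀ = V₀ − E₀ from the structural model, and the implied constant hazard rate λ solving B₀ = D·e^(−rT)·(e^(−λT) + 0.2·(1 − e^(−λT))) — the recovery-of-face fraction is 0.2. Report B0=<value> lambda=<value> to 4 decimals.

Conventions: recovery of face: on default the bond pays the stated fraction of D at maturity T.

Equity is a call on the firm's assets struck at D = 206.5804:
d₁ = [ln(V₀/D) + (r + σ²/2)T] / (σ√T)
   = [ln(257.4915/206.5804) + (0.0229 + 0.5·0.4931²)·1.7994] / (0.4931·√1.7994)
   = [0.220297 + 0.259966] / 0.661453 = 0.726073
d₂ = d₁ − σ√T = 0.726073 − 0.661453 = 0.064620
N(d₁) = 0.766103,  N(d₂) = 0.525762,  e^(−rT) = 0.959631
E₀ = V₀·N(d₁) − D·e^(−rT)·N(d₂)
   = 257.4915·0.766103 − 206.5804·0.959631·0.525762 = 93.037467
B₀ = V₀ − E₀ = 257.4915 − 93.037467 = 164.454033
e^(−λT) = (B₀·e^(rT)/D − 0.2)/(1 − 0.2) = (164.4540·1.042067/206.5804 − 0.2)/0.8 = 0.78695758
λ = −ln(0.78695758)/1.7994 = 0.133145

B0=164.4540 lambda=0.1331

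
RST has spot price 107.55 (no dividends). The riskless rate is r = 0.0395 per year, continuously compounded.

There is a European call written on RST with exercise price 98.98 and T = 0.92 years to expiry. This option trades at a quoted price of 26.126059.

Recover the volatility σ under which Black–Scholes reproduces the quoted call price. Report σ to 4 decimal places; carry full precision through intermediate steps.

At σ = 0.5071 the Black–Scholes value reproduces the quote:
σ√T = 0.5071·√0.92 = 0.486393
d₁ = (ln(S/K) + (r+σ²/2)T) / (σ√T) = (ln(107.55/98.98) + (0.0395+0.5071²/2)·0.92) / 0.486393 = (0.083038 + 0.154629) / 0.486393 = 0.488632
d₂ = d₁ − σ√T = 0.488632 − 0.486393 = 0.002239
e^{−rT} = 0.964312
N(d₁) = 0.687449,  N(d₂) = 0.500893
V = S·N(d₁) − K·e^{−rT}·N(d₂) = 73.935121 − 47.809062 = 26.126059 (matching the quote); vega is positive throughout, so no other σ reproduces this price

sigma = 0.5071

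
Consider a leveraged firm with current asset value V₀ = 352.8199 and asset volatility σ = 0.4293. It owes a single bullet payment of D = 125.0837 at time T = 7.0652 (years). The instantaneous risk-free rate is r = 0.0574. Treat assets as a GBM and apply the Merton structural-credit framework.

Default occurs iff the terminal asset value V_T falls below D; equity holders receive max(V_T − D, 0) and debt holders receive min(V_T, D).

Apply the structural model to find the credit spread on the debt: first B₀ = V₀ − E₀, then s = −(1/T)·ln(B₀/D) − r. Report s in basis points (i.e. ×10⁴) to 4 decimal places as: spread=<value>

Work the structural quantities from V₀ = 352.8199 against face 125.0837:
d₁ = [ln(V₀/D) + (r + σ²/2)T] / (σ√T)
   = [ln(352.8199/125.0837) + (0.0574 + 0.5·0.4293²)·7.0652] / (0.4293·√7.0652)
   = [1.036975 + 1.056595] / 1.141098 = 1.834697
d₂ = d₁ − σ√T = 1.834697 − 1.141098 = 0.693599
N(d₁) = 0.966725,  N(d₂) = 0.756033,  e^(−rT) = 0.666615
E₀ = V₀·N(d₁) − D·e^(−rT)·N(d₂)
   = 352.8199·0.966725 − 125.0837·0.666615·0.756033 = 278.039654
B₀ = V₀ − E₀ = 352.8199 − 278.039654 = 74.780246
spread = −(1/T)·ln(B₀/D) − r = −(1/7.0652)·ln(74.780246/125.0837) − 0.0574 = 0.01541172
in basis points: 0.01541172 × 10⁴ = 154.1172 bp

spread=154.1172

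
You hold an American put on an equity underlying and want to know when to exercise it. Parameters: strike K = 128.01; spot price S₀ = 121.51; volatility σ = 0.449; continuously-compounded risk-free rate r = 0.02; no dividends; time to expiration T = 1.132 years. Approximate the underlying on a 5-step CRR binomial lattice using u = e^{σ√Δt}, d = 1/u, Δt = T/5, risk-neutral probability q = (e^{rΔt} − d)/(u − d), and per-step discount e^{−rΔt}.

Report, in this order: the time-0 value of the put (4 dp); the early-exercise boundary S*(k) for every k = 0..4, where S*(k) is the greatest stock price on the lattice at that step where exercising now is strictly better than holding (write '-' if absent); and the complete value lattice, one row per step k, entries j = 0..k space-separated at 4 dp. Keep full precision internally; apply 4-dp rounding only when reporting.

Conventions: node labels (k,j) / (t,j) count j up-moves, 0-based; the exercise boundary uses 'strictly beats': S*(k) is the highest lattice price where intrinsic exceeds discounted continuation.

Δt=0.22640  u=1.23818  d=0.80764  q=0.45733  discount=0.99548
step 5 (expiry): payoffs max(K−S,0) = 86.2561 63.9978 29.8739 0.0000 0.0000 0.0000
step 4: (k=4,j=0): S=51.6987, K−S=76.3113, hold=75.7330 ⇒ V=76.3113 exercise | (k=4,j=1): S=79.2585, K−S=48.7515, hold=48.1732 ⇒ V=48.7515 exercise | (k=4,j=2): S=121.5100, K−S=6.5000, hold=16.1383 ⇒ V=16.1383 continue | (k=4,j=3): S=186.2851, K−S=0.0000, hold=0.0000 ⇒ V=0.0000 continue | (k=4,j=4): S=285.5909, K−S=0.0000, hold=0.0000 ⇒ V=0.0000 continue  boundary S*=79.2585
step 3: (k=3,j=0): S=64.0122, K−S=63.9978, hold=63.4195 ⇒ V=63.9978 exercise | (k=3,j=1): S=98.1361, K−S=29.8739, hold=33.6836 ⇒ V=33.6836 continue | (k=3,j=2): S=150.4510, K−S=0.0000, hold=8.7182 ⇒ V=8.7182 continue | (k=3,j=3): S=230.6542, K−S=0.0000, hold=0.0000 ⇒ V=0.0000 continue  boundary S*=64.0122
step 2: (k=2,j=0): S=79.2585, K−S=48.7515, hold=49.9076 ⇒ V=49.9076 continue | (k=2,j=1): S=121.5100, K−S=6.5000, hold=22.1655 ⇒ V=22.1655 continue | (k=2,j=2): S=186.2851, K−S=0.0000, hold=4.7097 ⇒ V=4.7097 continue  boundary S*=-
step 1: (k=1,j=0): S=98.1361, K−S=29.8739, hold=37.0521 ⇒ V=37.0521 continue | (k=1,j=1): S=150.4510, K−S=0.0000, hold=14.1183 ⇒ V=14.1183 continue  boundary S*=-
step 0: (k=0,j=0): S=121.5100, K−S=6.5000, hold=26.4437 ⇒ V=26.4437 continue  boundary S*=-

price = 26.4437
boundary = - - - 64.0122 79.2585
tree:
26.4437
37.0521 14.1183
49.9076 22.1655 4.7097
63.9978 33.6836 8.7182 0.0000
76.3113 48.7515 16.1383 0.0000 0.0000
86.2561 63.9978 29.8739 0.0000 0.0000 0.0000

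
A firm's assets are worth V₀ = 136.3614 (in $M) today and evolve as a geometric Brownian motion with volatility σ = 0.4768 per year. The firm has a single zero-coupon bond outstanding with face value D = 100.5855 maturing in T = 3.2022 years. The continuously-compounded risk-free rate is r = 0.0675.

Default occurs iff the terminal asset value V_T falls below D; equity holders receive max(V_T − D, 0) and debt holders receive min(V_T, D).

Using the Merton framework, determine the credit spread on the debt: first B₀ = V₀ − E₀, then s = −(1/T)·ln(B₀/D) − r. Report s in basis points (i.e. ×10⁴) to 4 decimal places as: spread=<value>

Apply the equity-as-call identities (strike 100.5855, horizon 3.2022 years):
d₁ = [ln(V₀/D) + (r + σ²/2)T] / (σ√T)
   = [ln(136.3614/100.5855) + (0.0675 + 0.5·0.4768²)·3.2022] / (0.4768·√3.2022)
   = [0.304301 + 0.580140] / 0.853219 = 1.036593
d₂ = d₁ − σ√T = 1.036593 − 0.853219 = 0.183374
N(d₁) = 0.850037,  N(d₂) = 0.572748,  e^(−rT) = 0.805616
E₀ = V₀·N(d₁) − D·e^(−rT)·N(d₂)
   = 136.3614·0.850037 − 100.5855·0.805616·0.572748 = 69.500651
B₀ = V₀ − E₀ = 136.3614 − 69.500651 = 66.860749
spread = −(1/T)·ln(B₀/D) − r = −(1/3.2022)·ln(66.860749/100.5855) − 0.0675 = 0.06003608
in basis points: 0.06003608 × 10⁴ = 600.3608 bp

spread=600.3608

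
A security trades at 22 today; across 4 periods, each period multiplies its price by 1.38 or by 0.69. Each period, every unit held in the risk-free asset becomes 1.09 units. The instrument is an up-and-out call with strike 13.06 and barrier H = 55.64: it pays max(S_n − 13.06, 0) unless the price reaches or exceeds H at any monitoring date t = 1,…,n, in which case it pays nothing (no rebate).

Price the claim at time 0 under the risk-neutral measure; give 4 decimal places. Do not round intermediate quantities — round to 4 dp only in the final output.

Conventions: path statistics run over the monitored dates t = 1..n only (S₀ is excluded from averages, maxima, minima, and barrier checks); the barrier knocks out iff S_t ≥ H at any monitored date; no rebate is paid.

No-arbitrage gives p* = (R−d)/(u−d) = 0.5797: enumerate every path, weight its payoff by its p*-probability, and discount by R^4.
Enumerate all 2^4 = 16 price paths (U = up ×1.38, D = down ×0.69); each path with k up-moves has probability p*^k·(1−p*)^(4−k).
DDDD: M=15.1800, payoff=0.0000, prob=0.031203
UDDD: M=30.3600, payoff=0.0000, prob=0.043039
DUDD: M=20.9484, payoff=0.0000, prob=0.043039
UUDD: M=41.8968, payoff=6.8871, prob=0.059364
DDUD: M=15.1800, payoff=0.0000, prob=0.043039
UDUD: M=30.3600, payoff=6.8871, prob=0.059364
DUUD: M=28.9088, payoff=6.8871, prob=0.059364
UUUD: M=57.8176, payoff=0.0000, prob=0.081881
DDDU: M=15.1800, payoff=0.0000, prob=0.043039
UDDU: M=30.3600, payoff=6.8871, prob=0.059364
DUDU: M=20.9484, payoff=6.8871, prob=0.059364
UUDU: M=41.8968, payoff=26.8341, prob=0.081881
DDUU: M=19.9471, payoff=6.8871, prob=0.059364
UDUU: M=39.8941, payoff=26.8341, prob=0.081881
DUUU: M=39.8941, payoff=26.8341, prob=0.081881
UUUU: M=79.7883, payoff=0.0000, prob=0.112939
Price = Σ prob·payoff / R^4 = 9.044637 / 1.411582 = 6.4074

price = 6.4074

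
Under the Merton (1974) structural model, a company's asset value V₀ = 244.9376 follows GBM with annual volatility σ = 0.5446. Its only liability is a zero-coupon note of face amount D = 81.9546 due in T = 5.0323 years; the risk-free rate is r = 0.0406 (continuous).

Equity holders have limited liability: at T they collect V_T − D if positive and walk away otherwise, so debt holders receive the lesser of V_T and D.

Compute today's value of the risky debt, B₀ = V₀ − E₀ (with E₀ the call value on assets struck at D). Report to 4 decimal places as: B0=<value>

B0=56.5899

Equity is a call on the firm's assets struck at D = 81.9546:
d₁ = [ln(V₀/D) + (r + σ²/2)T] / (σ√T)
   = [ln(244.9376/81.9546) + (0.0406 + 0.5·0.5446²)·5.0323] / (0.5446·√5.0323)
   = [1.094838 + 0.950574] / 1.221690 = 1.674249
d₂ = d₁ − σ√T = 1.674249 − 1.221690 = 0.452559
N(d₁) = 0.952959,  N(d₂) = 0.674567,  e^(−rT) = 0.815208
E₀ = V₀·N(d₁) − D·e^(−rT)·N(d₂)
   = 244.9376·0.952959 − 81.9546·0.815208·0.674567 = 188.347654
B₀ = V₀ − E₀ = 244.9376 − 188.347654 = 56.589946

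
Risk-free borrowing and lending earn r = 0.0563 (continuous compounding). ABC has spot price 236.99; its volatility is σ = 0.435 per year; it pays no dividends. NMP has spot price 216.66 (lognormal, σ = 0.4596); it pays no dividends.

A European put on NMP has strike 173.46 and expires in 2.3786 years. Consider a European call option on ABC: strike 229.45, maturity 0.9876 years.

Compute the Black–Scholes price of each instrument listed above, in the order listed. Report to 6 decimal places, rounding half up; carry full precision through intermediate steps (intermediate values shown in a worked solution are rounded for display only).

price(NMP put K=173.46) = 24.518662
price(ABC call K=229.45) = 49.611196

[NMP put K=173.46]
σ√T = 0.4596·√2.3786 = 0.708828
d₁ = (ln(S/K) + (r+σ²/2)T) / (σ√T) = (ln(216.66/173.46) + (0.0563+0.4596²/2)·2.3786) / 0.708828 = (0.222382 + 0.385134) / 0.708828 = 0.857071
d₂ = d₁ − σ√T = 0.857071 − 0.708828 = 0.148243
e^{−rT} = 0.874664
N(−d₁) = 0.195703,  N(−d₂) = 0.441075
price = K·e^{−rT}·N(−d₂) − S·N(−d₁) = 66.919624 − 42.400962 = 24.518662
[ABC call K=229.45]
σ√T = 0.435·√0.9876 = 0.432295
d₁ = (ln(S/K) + (r+σ²/2)T) / (σ√T) = (ln(236.99/229.45) + (0.0563+0.435²/2)·0.9876) / 0.432295 = (0.032333 + 0.149041) / 0.432295 = 0.419561
d₂ = d₁ − σ√T = 0.419561 − 0.432295 = -0.012733
e^{−rT} = 0.945916
N(d₁) = 0.662597,  N(d₂) = 0.494920
price = S·N(d₁) − K·e^{−rT}·N(d₂) = 157.028849 − 107.417653 = 49.611196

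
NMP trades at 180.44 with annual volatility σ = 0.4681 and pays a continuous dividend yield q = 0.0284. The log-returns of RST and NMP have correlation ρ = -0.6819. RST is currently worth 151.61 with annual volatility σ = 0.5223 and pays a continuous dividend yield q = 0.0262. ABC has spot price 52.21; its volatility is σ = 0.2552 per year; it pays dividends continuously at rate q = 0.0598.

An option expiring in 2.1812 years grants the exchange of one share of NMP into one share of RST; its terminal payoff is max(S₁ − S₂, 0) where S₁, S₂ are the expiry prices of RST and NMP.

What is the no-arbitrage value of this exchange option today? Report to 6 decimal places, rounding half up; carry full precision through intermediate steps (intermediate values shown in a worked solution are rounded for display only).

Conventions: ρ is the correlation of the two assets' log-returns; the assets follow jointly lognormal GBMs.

σ_eff = √(σ₁² + σ₂² − 2ρσ₁σ₂) = √(0.5223² + 0.4681² − 2·-0.6819·0.5223·0.4681) = 0.908487
d₁ = (ln(S₁/S₂) + (q₂ − q₁ + σ_eff²/2)T) / (σ_eff√T) = (ln(151.61/180.44) + (0.0284 − 0.0262 + 0.412674)·2.1812) / 1.341734 = 0.544696
d₂ = d₁ − σ_eff√T = 0.544696 − 1.341734 = -0.797038
N(d₁) = 0.707019,  N(d₂) = 0.212714
V = S₁·e^{−q₁T}·N(d₁) − S₂·e^{−q₂T}·N(d₂) = 101.237142 − 36.076707 = 65.160435
Key observation: no risk-free rate is needed — with the second asset as numeraire the exchange option is a call on the ratio S₁/S₂, and r cancels out of the value.

exchange price = 65.160435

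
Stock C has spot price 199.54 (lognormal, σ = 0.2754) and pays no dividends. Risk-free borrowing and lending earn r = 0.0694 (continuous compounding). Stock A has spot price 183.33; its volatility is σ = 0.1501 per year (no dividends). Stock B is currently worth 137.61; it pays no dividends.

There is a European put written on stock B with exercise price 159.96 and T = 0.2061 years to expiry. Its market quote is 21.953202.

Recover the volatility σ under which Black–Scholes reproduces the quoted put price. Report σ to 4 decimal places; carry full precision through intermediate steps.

sigma = 0.3125

At σ = 0.3125 the Black–Scholes value reproduces the quote:
σ√T = 0.3125·√0.2061 = 0.141869
d₁ = (ln(S/K) + (r+σ²/2)T) / (σ√T) = (ln(137.61/159.96) + (0.0694+0.3125²/2)·0.2061) / 0.141869 = (-0.150500 + 0.024367) / 0.141869 = -0.889080
d₂ = d₁ − σ√T = -0.889080 − 0.141869 = -1.030950
e^{−rT} = 0.985798
N(−d₁) = 0.813020,  N(−d₂) = 0.848718
V = K·e^{−rT}·N(−d₂) − S·N(−d₁) = 133.832889 − 111.879687 = 21.953202 (the quoted price), and the Black–Scholes price is strictly increasing in σ, so σ is unique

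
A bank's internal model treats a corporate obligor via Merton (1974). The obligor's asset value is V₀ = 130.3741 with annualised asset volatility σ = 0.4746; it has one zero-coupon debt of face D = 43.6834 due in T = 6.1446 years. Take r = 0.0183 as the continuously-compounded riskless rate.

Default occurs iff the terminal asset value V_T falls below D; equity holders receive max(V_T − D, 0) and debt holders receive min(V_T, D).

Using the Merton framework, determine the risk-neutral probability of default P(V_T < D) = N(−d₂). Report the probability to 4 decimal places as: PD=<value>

PD=0.3311

Equity is a call on the firm's assets struck at D = 43.6834:
d₁ = [ln(V₀/D) + (r + σ²/2)T] / (σ√T)
   = [ln(130.3741/43.6834) + (0.0183 + 0.5·0.4746²)·6.1446] / (0.4746·√6.1446)
   = [1.093440 + 0.804467] / 1.176453 = 1.613245
d₂ = d₁ − σ√T = 1.613245 − 1.176453 = 0.436792
risk-neutral PD = N(−d₂) = N(-0.436792) = 0.331131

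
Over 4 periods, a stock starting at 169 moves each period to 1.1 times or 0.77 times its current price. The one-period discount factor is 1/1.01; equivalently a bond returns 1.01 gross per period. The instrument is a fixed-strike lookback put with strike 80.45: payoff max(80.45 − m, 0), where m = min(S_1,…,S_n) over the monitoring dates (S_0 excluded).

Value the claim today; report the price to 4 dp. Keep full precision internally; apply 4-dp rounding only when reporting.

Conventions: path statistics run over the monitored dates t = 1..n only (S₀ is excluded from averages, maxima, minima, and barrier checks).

No-arbitrage gives p* = (R−d)/(u−d) = 0.7273: enumerate every path, weight its payoff by its p*-probability, and discount by R^4.
Enumerate all 2^4 = 16 price paths (U = up ×1.1, D = down ×0.77); each path with k up-moves has probability p*^k·(1−p*)^(4−k).
DDDD: m=59.4086, payoff=21.0414, prob=0.005532
UDDD: m=84.8695, payoff=0.0000, prob=0.014753
DUDD: m=84.8695, payoff=0.0000, prob=0.014753
UUDD: m=121.2421, payoff=0.0000, prob=0.039342
DDUD: m=84.8695, payoff=0.0000, prob=0.014753
UDUD: m=121.2421, payoff=0.0000, prob=0.039342
DUUD: m=121.2421, payoff=0.0000, prob=0.039342
UUUD: m=173.2030, payoff=0.0000, prob=0.104911
DDDU: m=77.1541, payoff=3.2959, prob=0.014753
UDDU: m=110.2201, payoff=0.0000, prob=0.039342
DUDU: m=110.2201, payoff=0.0000, prob=0.039342
UUDU: m=157.4573, payoff=0.0000, prob=0.104911
DDUU: m=100.2001, payoff=0.0000, prob=0.039342
UDUU: m=143.1430, payoff=0.0000, prob=0.104911
DUUU: m=130.1300, payoff=0.0000, prob=0.104911
UUUU: m=185.9000, payoff=0.0000, prob=0.279762
Price = Σ prob·payoff / R^4 = 0.165034 / 1.040604 = 0.1586

price = 0.1586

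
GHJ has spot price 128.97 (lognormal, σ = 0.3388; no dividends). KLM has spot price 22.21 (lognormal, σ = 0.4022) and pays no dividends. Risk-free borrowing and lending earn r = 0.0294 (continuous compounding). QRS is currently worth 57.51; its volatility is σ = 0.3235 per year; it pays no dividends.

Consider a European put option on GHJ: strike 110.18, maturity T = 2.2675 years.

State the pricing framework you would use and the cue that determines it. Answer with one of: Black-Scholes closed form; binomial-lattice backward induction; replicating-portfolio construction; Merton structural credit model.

framework: Black-Scholes closed form

Key observation: everything needed for the exact continuous-time valuation of the European put on GHJ (strike 110.18) is given, and no feature rules the closed form out.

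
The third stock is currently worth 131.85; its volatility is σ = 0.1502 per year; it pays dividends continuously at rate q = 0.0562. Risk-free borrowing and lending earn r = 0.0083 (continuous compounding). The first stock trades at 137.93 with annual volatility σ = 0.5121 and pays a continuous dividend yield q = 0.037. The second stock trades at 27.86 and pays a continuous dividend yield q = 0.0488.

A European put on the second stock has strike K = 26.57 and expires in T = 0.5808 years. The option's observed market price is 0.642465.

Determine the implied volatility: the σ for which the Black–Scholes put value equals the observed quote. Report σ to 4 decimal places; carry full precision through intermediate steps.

sigma = 0.1140

At σ = 0.1140 the Black–Scholes value reproduces the quote:
σ√T = 0.114·√0.5808 = 0.086880
d₁ = (ln(S/K) + (r−q+σ²/2)T) / (σ√T) = (ln(27.86/26.57) + (0.0083−0.0488+0.114²/2)·0.5808) / 0.086880 = (0.047409 − 0.019748) / 0.086880 = 0.318381
d₂ = d₁ − σ√T = 0.318381 − 0.086880 = 0.231501
e^{−rT} = 0.995191
e^{−qT} = 0.972055
N(−d₁) = 0.375098,  N(−d₂) = 0.408463
V = K·e^{−rT}·N(−d₂) − S·e^{−qT}·N(−d₁) = 10.800660 − 10.158195 = 0.642465 (matching the quote); vega is positive throughout, so no other σ reproduces this price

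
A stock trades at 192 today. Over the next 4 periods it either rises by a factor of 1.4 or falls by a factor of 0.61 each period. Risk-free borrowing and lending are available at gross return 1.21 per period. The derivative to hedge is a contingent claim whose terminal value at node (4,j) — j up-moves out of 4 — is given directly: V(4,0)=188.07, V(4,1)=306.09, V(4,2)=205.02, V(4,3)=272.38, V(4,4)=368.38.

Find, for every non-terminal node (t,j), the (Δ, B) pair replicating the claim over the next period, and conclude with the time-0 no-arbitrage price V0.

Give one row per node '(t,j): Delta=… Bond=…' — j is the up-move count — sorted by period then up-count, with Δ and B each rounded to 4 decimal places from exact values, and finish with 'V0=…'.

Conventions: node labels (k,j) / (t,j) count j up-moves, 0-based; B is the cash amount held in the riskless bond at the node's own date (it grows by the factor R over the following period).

(0,0): Delta=0.2174 Bond=94.4728
(1,0): Delta=0.0647 Bond=132.1999
(1,1): Delta=0.2385 Bond=108.6476
(2,0): Delta=-0.7084 Bond=215.1904
(2,1): Delta=0.1713 Bond=142.4729
(2,2): Delta=0.2477 Bond=127.9773
(3,0): Delta=3.4280 Bond=80.1162
(3,1): Delta=-1.2791 Bond=317.4640
(3,2): Delta=0.3714 Bond=126.4528
(3,3): Delta=0.2307 Bond=163.8458
V0=136.2108

Under the risk-neutral measure, an up-move has probability p* = (R−d)/(u−d) = 0.7595 and values discount at R = 1.21.
At maturity the claim pays: V(4,0)=188.0700, V(4,1)=306.0900, V(4,2)=205.0200, V(4,3)=272.3800, V(4,4)=368.3800
(3,0): S=43.5804. Δ = (V_up−V_dn)/(S_up−S_dn) = (306.0900−188.0700)/(61.0125−26.5840) = 3.4280. V = [p*·306.0900 + (1−p*)·188.0700]/1.21 = 229.5086. B = V − Δ·S = 80.1162.
(3,1): S=100.0205. Δ = (V_up−V_dn)/(S_up−S_dn) = (205.0200−306.0900)/(140.0287−61.0125) = -1.2791. V = [p*·205.0200 + (1−p*)·306.0900]/1.21 = 189.5273. B = V − Δ·S = 317.4640.
(3,2): S=229.5552. Δ = (V_up−V_dn)/(S_up−S_dn) = (272.3800−205.0200)/(321.3773−140.0287) = 0.3714. V = [p*·272.3800 + (1−p*)·205.0200]/1.21 = 211.7186. B = V − Δ·S = 126.4528.
(3,3): S=526.8480. Δ = (V_up−V_dn)/(S_up−S_dn) = (368.3800−272.3800)/(737.5872−321.3773) = 0.2307. V = [p*·368.3800 + (1−p*)·272.3800]/1.21 = 285.3648. B = V − Δ·S = 163.8458.
(2,0): S=71.4432. Δ = (V_up−V_dn)/(S_up−S_dn) = (189.5273−229.5086)/(100.0205−43.5804) = -0.7084. V = [p*·189.5273 + (1−p*)·229.5086]/1.21 = 164.5810. B = V − Δ·S = 215.1904.
(2,1): S=163.9680. Δ = (V_up−V_dn)/(S_up−S_dn) = (211.7186−189.5273)/(229.5552−100.0205) = 0.1713. V = [p*·211.7186 + (1−p*)·189.5273]/1.21 = 170.5632. B = V − Δ·S = 142.4729.
(2,2): S=376.3200. Δ = (V_up−V_dn)/(S_up−S_dn) = (285.3648−211.7186)/(526.8480−229.5552) = 0.2477. V = [p*·285.3648 + (1−p*)·211.7186]/1.21 = 221.2003. B = V − Δ·S = 127.9773.
(1,0): S=117.1200. Δ = (V_up−V_dn)/(S_up−S_dn) = (170.5632−164.5810)/(163.9680−71.4432) = 0.0647. V = [p*·170.5632 + (1−p*)·164.5810]/1.21 = 139.7722. B = V − Δ·S = 132.1999.
(1,1): S=268.8000. Δ = (V_up−V_dn)/(S_up−S_dn) = (221.2003−170.5632)/(376.3200−163.9680) = 0.2385. V = [p*·221.2003 + (1−p*)·170.5632]/1.21 = 172.7453. B = V − Δ·S = 108.6476.
(0,0): S=192.0000. Δ = (V_up−V_dn)/(S_up−S_dn) = (172.7453−139.7722)/(268.8000−117.1200) = 0.2174. V = [p*·172.7453 + (1−p*)·139.7722]/1.21 = 136.2108. B = V − Δ·S = 94.4728.
Verification: the root portfolio costs Δ(0,0)·S0 + B(0,0) = 136.2108, matching V0.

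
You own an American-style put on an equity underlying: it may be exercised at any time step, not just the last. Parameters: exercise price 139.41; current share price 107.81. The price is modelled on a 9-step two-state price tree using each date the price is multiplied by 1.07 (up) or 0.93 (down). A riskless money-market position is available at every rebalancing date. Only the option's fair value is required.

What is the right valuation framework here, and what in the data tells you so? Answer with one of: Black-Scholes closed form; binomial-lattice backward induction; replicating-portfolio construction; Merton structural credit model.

Key observation: early exercise of the strike-139.41 put must be checked at each of the 9 dates (spot 107.81), which forces a node-by-node comparison of intrinsic and continuation value backward from expiry.

framework: binomial-lattice backward induction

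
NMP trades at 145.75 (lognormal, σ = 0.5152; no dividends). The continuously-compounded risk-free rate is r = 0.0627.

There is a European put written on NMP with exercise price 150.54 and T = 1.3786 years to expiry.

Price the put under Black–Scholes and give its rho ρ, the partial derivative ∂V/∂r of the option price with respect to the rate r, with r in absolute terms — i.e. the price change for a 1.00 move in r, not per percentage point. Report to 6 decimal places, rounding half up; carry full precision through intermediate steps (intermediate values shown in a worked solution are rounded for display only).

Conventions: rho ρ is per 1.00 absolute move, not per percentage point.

σ√T = 0.5152·√1.3786 = 0.604916
d₁ = (ln(S/K) + (r+σ²/2)T) / (σ√T) = (ln(145.75/150.54) + (0.0627+0.5152²/2)·1.3786) / 0.604916 = (-0.032336 + 0.269400) / 0.604916 = 0.391896
d₂ = d₁ − σ√T = 0.391896 − 0.604916 = -0.213020
e^{−rT} = 0.917192
N(−d₁) = 0.347568,  N(−d₂) = 0.584344
Put price V = K·e^{−rT}·N(−d₂) − S·N(−d₁) = 80.682844 − 50.657993 = 30.024851
ρ = −K·T·e^{−rT}·N(−d₂) = -111.229369

price = 30.024851
ρ = -111.229369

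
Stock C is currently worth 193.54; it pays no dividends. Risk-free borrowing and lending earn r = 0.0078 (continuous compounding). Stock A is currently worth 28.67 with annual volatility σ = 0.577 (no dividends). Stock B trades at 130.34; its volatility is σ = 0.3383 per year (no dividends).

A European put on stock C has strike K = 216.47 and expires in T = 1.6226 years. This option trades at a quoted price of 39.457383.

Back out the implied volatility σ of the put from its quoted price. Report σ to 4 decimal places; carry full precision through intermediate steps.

sigma = 0.2742

At σ = 0.2742 the Black–Scholes value reproduces the quote:
σ√T = 0.2742·√1.6226 = 0.349280
d₁ = (ln(S/K) + (r+σ²/2)T) / (σ√T) = (ln(193.54/216.47) + (0.0078+0.2742²/2)·1.6226) / 0.349280 = (-0.111968 + 0.073654) / 0.349280 = -0.109693
d₂ = d₁ − σ√T = -0.109693 − 0.349280 = -0.458972
e^{−rT} = 0.987423
N(−d₁) = 0.543673,  N(−d₂) = 0.676873
V = K·e^{−rT}·N(−d₂) − S·N(−d₁) = 144.679933 − 105.222550 = 39.457383 (the quoted price), and the Black–Scholes price is strictly increasing in σ, so σ is unique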